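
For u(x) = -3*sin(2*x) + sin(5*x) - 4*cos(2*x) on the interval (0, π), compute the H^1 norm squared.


||u||_{H^1(0,π)}^2 = -400/21 + 151*π/2

u'(x) = 8*sin(2*x) - 6*cos(2*x) + 5*cos(5*x).
Expand u² and (u')² and integrate term by term on (0, π), using: for integers n ≥ 1, ∫_0^π sin²(nx) dx = ∫_0^π cos²(nx) dx = π/2; for n ≠ n', ∫_0^π sin(nx)sin(n'x) dx = ∫_0^π cos(nx)cos(n'x) dx = 0; and by product-to-sum, ∫_0^π sin(nx)cos(n'x) dx = ½∫_0^π [sin((n+n')x) + sin((n−n')x)] dx, which is 0 when n+n' is even and 2n/(n²−n'²) when n+n' is odd (it need not vanish on (0, π)).
  u² squared terms: (-4)²·∫cos(2x)² dx = 16·π/2 = 8*π;  (-3)²·∫sin(2x)² dx = 9·π/2 = 9*π/2;  (1)²·∫sin(5x)² dx = 1·π/2 = π/2.
  u² cross terms: 2·(-4)·(-3)·∫cos(2x)·sin(2x) dx = 24·(0) = 0;  2·(-4)·(1)·∫cos(2x)·sin(5x) dx = -8·(10/21) = -80/21;  2·(-3)·(1)·∫sin(2x)·sin(5x) dx = -6·(0) = 0.
  So ∫_0^π u² dx = 8*π + 9*π/2 + π/2 + 0 − 80/21 + 0 = -80/21 + 13*π.
  (u')² squared terms: (-6)²·∫cos(2x)² dx = 36·π/2 = 18*π;  (5)²·∫cos(5x)² dx = 25·π/2 = 25*π/2;  (8)²·∫sin(2x)² dx = 64·π/2 = 32*π.
  (u')² cross terms: 2·(-6)·(5)·∫cos(2x)·cos(5x) dx = -60·(0) = 0;  2·(-6)·(8)·∫cos(2x)·sin(2x) dx = -96·(0) = 0;  2·(5)·(8)·∫cos(5x)·sin(2x) dx = 80·(-4/21) = -320/21.
  So ∫_0^π (u')² dx = 18*π + 25*π/2 + 32*π + 0 + 0 − 320/21 = -320/21 + 125*π/2.
||u||_{H^1}^2 = (-80/21 + 13*π) + (-320/21 + 125*π/2) = -400/21 + 151*π/2.


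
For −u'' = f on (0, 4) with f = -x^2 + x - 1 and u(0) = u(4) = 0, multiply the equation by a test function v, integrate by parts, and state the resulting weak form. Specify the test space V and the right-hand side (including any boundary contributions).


V = H^1_0(0, 4) (so v(0) = v(4) = 0); weak form: ∫_0^4 u'v' dx = ∫_0^4 (-x^2 + x - 1) v dx for all v ∈ V.

Multiply both sides by a test function v and integrate from 0 to 4:
  ∫_0^4 −u''(x) v(x) dx = ∫_0^4 f(x) v(x) dx.
Integrate the LHS by parts once:
  ∫_0^4 −u'' v dx = −[u'(x) v(x)]_0^4 + ∫_0^4 u'(x) v'(x) dx.
Thus ∫_0^4 u'(x) v'(x) dx = ∫_0^4 f(x) v(x) dx + [u'(x) v(x)]_0^4.
Choose V so that boundary terms are either known or forced to vanish.
u is Dirichlet: u(0) = u(4) = 0. Let V = H^1_0(0, 4); then v(0) = v(4) = 0, and [u' v]_0^4 = 0.
Weak formulation: find u (satisfying any essential BC) such that ∫_0^4 u'(x) v'(x) dx = ∫_0^4 f v dx for all v ∈ V.
Substituting f(x) = -x^2 + x - 1, the right-hand side is ∫_0^4 (-x^2 + x - 1) v dx.


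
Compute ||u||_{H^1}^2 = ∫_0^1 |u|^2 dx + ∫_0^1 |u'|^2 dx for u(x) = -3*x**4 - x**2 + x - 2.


||u||_{H^1}^2 = 2179/70

The H^1 norm (squared) on an interval (0, L) is
  ||u||_{H^1}^2 = ∫_0^L u(x)^2 dx + ∫_0^L u'(x)^2 dx.
Compute u'(x) = -12*x**3 - 2*x + 1.
Then u(x)^2 = 9*x**8 + 6*x**6 - 6*x**5 + 13*x**4 - 2*x**3 + 5*x**2 - 4*x + 4 and u'(x)^2 = 144*x**6 + 48*x**4 - 24*x**3 + 4*x**2 - 4*x + 1.
Integrate each monomial from 0 to 1 using ∫_0^1 c·x^n dx = c·1^(n+1)/(n+1):
  ∫_0^1 u(x)^2 dx = ∫_0^1 (9*x^8 + 6*x^6 - 6*x^5 + 13*x^4 - 2*x^3 + 5*x^2 - 4*x + 4) dx. Term by term:
    ∫_0^1 9*x^8 dx = 1;  ∫_0^1 6*x^6 dx = 6/7;  ∫_0^1 -6*x^5 dx = -1;
    ∫_0^1 13*x^4 dx = 13/5;  ∫_0^1 -2*x^3 dx = -1/2;  ∫_0^1 5*x^2 dx = 5/3;
    ∫_0^1 -4*x dx = -2;  ∫_0^1 4 dx = 4.
  Sum: 1 + 6/7 − 1 + 13/5 − 1/2 + 5/3 − 2 + 4 = 1391/210.
  ∫_0^1 u'(x)^2 dx = ∫_0^1 (144*x^6 + 48*x^4 - 24*x^3 + 4*x^2 - 4*x + 1) dx. Term by term:
    ∫_0^1 144*x^6 dx = 144/7;  ∫_0^1 48*x^4 dx = 48/5;  ∫_0^1 -24*x^3 dx = -6;
    ∫_0^1 4*x^2 dx = 4/3;  ∫_0^1 -4*x dx = -2;  ∫_0^1 1 dx = 1.
  Sum: 144/7 + 48/5 − 6 + 4/3 − 2 + 1 = 2573/105.
Adding: ||u||_{H^1}^2 = 1391/210 + 2573/105 = 2179/70.


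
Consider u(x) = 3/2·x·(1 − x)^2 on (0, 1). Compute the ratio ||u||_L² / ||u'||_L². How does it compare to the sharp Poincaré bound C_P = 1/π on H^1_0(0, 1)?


||u||_L² / ||u'||_L² = sqrt(14)/14 < C_P = 1/π.

u(x) = 3/2·x·(1 − x)^2, so u'(x) = 9*x^2/2 - 6*x + 3/2.
u(x) = 3/2·x·(1 − x)^2 vanishes at x = 0 and x = 1, so u ∈ H^1_0(0, 1). Differentiate via the product rule and integrate the resulting polynomials term by term.
  ∫_0^1 u² dx = ∫_0^1 (9*x^6/4 - 9*x^5 + 27*x^4/2 - 9*x^3 + 9*x^2/4) dx. Term by term:
    ∫_0^1 9*x^6/4 dx = 9/28;  ∫_0^1 -9*x^5 dx = -3/2;  ∫_0^1 27*x^4/2 dx = 27/10;
    ∫_0^1 -9*x^3 dx = -9/4;  ∫_0^1 9*x^2/4 dx = 3/4.
  Sum: 9/28 − 3/2 + 27/10 − 9/4 + 3/4 = 3/140.
  ∫_0^1 (u')² dx = ∫_0^1 (81*x^4/4 - 54*x^3 + 99*x^2/2 - 18*x + 9/4) dx. Term by term:
    ∫_0^1 81*x^4/4 dx = 81/20;  ∫_0^1 -54*x^3 dx = -27/2;  ∫_0^1 99*x^2/2 dx = 33/2;
    ∫_0^1 -18*x dx = -9;  ∫_0^1 9/4 dx = 9/4.
  Sum: 81/20 − 27/2 + 33/2 − 9 + 9/4 = 3/10.
∫_0^1 u² dx = 3/140, so ||u||_L² = sqrt(105)/70.
∫_0^1 (u')² dx = 3/10, so ||u'||_L² = sqrt(30)/10.
Ratio ||u||_L² / ||u'||_L² = sqrt(14)/14.
Sharp Poincaré constant on H^1_0(0, 1) is C_P = L/π = 1/π, achieved by sin(π·x).
A polynomial bump cannot attain the sharp Poincaré constant (only the first sine eigenfunction does), so the ratio is strictly less than C_P, consistent with ||u||_L² ≤ C_P ||u'||_L².


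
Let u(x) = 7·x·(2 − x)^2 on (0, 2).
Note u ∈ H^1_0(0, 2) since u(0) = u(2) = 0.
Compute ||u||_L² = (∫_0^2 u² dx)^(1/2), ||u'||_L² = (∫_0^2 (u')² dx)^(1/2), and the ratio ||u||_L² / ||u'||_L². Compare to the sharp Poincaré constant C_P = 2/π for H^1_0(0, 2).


||u||_L² / ||u'||_L² = sqrt(14)/7 < C_P = 2/π.

u(x) = 7·x·(2 − x)^2, so u'(x) = 7*(x - 2)*(3*x - 2).
u(x) = 7·x·(2 − x)^2 vanishes at x = 0 and x = 2, so u ∈ H^1_0(0, 2). Differentiate via the product rule and integrate the resulting polynomials term by term.
  ∫_0^2 u² dx = ∫_0^2 (49*x^6 - 392*x^5 + 1176*x^4 - 1568*x^3 + 784*x^2) dx. Term by term:
    ∫_0^2 49*x^6 dx = 896;  ∫_0^2 -392*x^5 dx = -12544/3;  ∫_0^2 1176*x^4 dx = 37632/5;
    ∫_0^2 -1568*x^3 dx = -6272;  ∫_0^2 784*x^2 dx = 6272/3.
  Sum: 896 − 12544/3 + 37632/5 − 6272 + 6272/3 = 896/15.
  ∫_0^2 (u')² dx = ∫_0^2 (441*x^4 - 2352*x^3 + 4312*x^2 - 3136*x + 784) dx. Term by term:
    ∫_0^2 441*x^4 dx = 14112/5;  ∫_0^2 -2352*x^3 dx = -9408;  ∫_0^2 4312*x^2 dx = 34496/3;
    ∫_0^2 -3136*x dx = -6272;  ∫_0^2 784 dx = 1568.
  Sum: 14112/5 − 9408 + 34496/3 − 6272 + 1568 = 3136/15.
∫_0^2 u² dx = 896/15, so ||u||_L² = 8*sqrt(210)/15.
∫_0^2 (u')² dx = 3136/15, so ||u'||_L² = 56*sqrt(15)/15.
Ratio ||u||_L² / ||u'||_L² = sqrt(14)/7.
Sharp Poincaré constant on H^1_0(0, 2) is C_P = L/π = 2/π, achieved by sin(π/2·x).
A polynomial bump cannot attain the sharp Poincaré constant (only the first sine eigenfunction does), so the ratio is strictly less than C_P, consistent with ||u||_L² ≤ C_P ||u'||_L².


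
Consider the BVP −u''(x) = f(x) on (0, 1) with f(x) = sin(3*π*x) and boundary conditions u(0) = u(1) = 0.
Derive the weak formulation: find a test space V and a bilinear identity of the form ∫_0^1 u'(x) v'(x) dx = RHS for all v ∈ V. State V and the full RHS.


V = H^1_0(0, 1) (so v(0) = v(1) = 0); weak form: ∫_0^1 u'v' dx = ∫_0^1 (sin(3*π*x)) v dx for all v ∈ V.

Multiply both sides by a test function v and integrate from 0 to 1:
  ∫_0^1 −u''(x) v(x) dx = ∫_0^1 f(x) v(x) dx.
Integrate the LHS by parts once:
  ∫_0^1 −u'' v dx = −[u'(x) v(x)]_0^1 + ∫_0^1 u'(x) v'(x) dx.
Thus ∫_0^1 u'(x) v'(x) dx = ∫_0^1 f(x) v(x) dx + [u'(x) v(x)]_0^1.
Choose V so that boundary terms are either known or forced to vanish.
u is Dirichlet: u(0) = u(1) = 0. Let V = H^1_0(0, 1); then v(0) = v(1) = 0, and [u' v]_0^1 = 0.
Weak formulation: find u (satisfying any essential BC) such that ∫_0^1 u'(x) v'(x) dx = ∫_0^1 f v dx for all v ∈ V.
Substituting f(x) = sin(3*π*x), the right-hand side is ∫_0^1 (sin(3*π*x)) v dx.


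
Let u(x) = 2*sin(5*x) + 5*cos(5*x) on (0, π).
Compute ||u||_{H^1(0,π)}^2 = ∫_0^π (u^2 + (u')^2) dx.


||u||_{H^1(0,π)}^2 = 377*π

u'(x) = -25*sin(5*x) + 10*cos(5*x).
Expand u² and (u')² and integrate term by term on (0, π), using: for integers n ≥ 1, ∫_0^π sin²(nx) dx = ∫_0^π cos²(nx) dx = π/2; for n ≠ n', ∫_0^π sin(nx)sin(n'x) dx = ∫_0^π cos(nx)cos(n'x) dx = 0; and by product-to-sum, ∫_0^π sin(nx)cos(n'x) dx = ½∫_0^π [sin((n+n')x) + sin((n−n')x)] dx, which is 0 when n+n' is even and 2n/(n²−n'²) when n+n' is odd (it need not vanish on (0, π)).
  u² squared terms: (2)²·∫sin(5x)² dx = 4·π/2 = 2*π;  (5)²·∫cos(5x)² dx = 25·π/2 = 25*π/2.
  u² cross terms: 2·(2)·(5)·∫sin(5x)·cos(5x) dx = 20·(0) = 0.
  So ∫_0^π u² dx = 2*π + 25*π/2 + 0 = 29*π/2.
  (u')² squared terms: (-25)²·∫sin(5x)² dx = 625·π/2 = 625*π/2;  (10)²·∫cos(5x)² dx = 100·π/2 = 50*π.
  (u')² cross terms: 2·(-25)·(10)·∫sin(5x)·cos(5x) dx = -500·(0) = 0.
  So ∫_0^π (u')² dx = 625*π/2 + 50*π + 0 = 725*π/2.
||u||_{H^1}^2 = (29*π/2) + (725*π/2) = 377*π.


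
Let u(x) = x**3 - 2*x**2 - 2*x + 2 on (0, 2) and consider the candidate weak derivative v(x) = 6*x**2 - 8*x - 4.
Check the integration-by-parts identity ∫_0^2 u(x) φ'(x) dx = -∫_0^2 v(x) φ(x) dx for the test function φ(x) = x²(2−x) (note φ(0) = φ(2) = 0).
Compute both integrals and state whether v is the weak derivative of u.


LHS = 8/3, RHS = 16/3. No, v is not the weak derivative of u.

u(x) = x**3 - 2*x**2 - 2*x + 2, classical derivative u'(x) = 3*x**2 - 4*x - 2.
φ(x) = x²(2−x), so φ'(x) = x*(4 - 3*x).
Note φ(0) = φ(2) = 0, so the boundary term u·φ vanishes.
LHS = ∫_0^2 u(x) φ'(x) dx = ∫_0^2 (-3*x^5 + 10*x^4 - 2*x^3 - 14*x^2 + 8*x) dx. Term by term:
  ∫_0^2 -3*x^5 dx = -32;  ∫_0^2 10*x^4 dx = 64;  ∫_0^2 -2*x^3 dx = -8;
  ∫_0^2 -14*x^2 dx = -112/3;  ∫_0^2 8*x dx = 16.
Sum: -32 + 64 − 8 − 112/3 + 16 = 8/3.
So LHS = 8/3.
∫_0^2 v(x) φ(x) dx = ∫_0^2 (-6*x^5 + 20*x^4 - 12*x^3 - 8*x^2) dx. Term by term:
  ∫_0^2 -6*x^5 dx = -64;  ∫_0^2 20*x^4 dx = 128;  ∫_0^2 -12*x^3 dx = -48;
  ∫_0^2 -8*x^2 dx = -64/3.
Sum: -64 + 128 − 48 − 64/3 = -16/3.
So RHS = -∫_0^2 v(x) φ(x) dx = 16/3.
LHS − RHS = -8/3 ≠ 0, so the identity fails.
(For a valid weak derivative the identity must hold for EVERY test function, in particular this one. The failure shows v is NOT the weak derivative of u.)
Correct weak derivative would be u'(x) = 3*x**2 - 4*x - 2.


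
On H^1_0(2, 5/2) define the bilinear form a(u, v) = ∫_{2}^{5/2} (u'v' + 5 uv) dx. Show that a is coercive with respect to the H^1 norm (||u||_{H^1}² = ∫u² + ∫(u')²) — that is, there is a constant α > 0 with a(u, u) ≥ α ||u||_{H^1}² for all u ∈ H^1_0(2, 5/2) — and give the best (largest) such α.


α = 1

Coercivity of a(·,·) on H^1_0(2, 5/2) means a(u, u) ≥ α ||u||_{H^1}² for every u ∈ H^1_0.
The interval has length L = 1/2, and Poincaré/coercivity depend only on L. Here a(u, u) = ∫(u')² + (5)·∫u².
Here c = 5 ≥ 1, so a(u,u) = ∫(u')² + c∫u² ≥ ∫(u')² + ∫u² = ||u||_{H^1}², i.e. α = 1 works. No larger α is possible: a(u,u) ≥ α||u||_{H^1}² means (1−α)∫(u')² ≥ (α−c)∫u², and for the modes u_n = sin(nπ(x−x₀)/L) (x₀ the left endpoint) one has ∫u_n²/∫(u_n')² = (L/(nπ))² → 0, so a(u_n,u_n)/||u_n||_{H^1}² → 1. Hence the optimal constant is α = 1.
Therefore α = 1.


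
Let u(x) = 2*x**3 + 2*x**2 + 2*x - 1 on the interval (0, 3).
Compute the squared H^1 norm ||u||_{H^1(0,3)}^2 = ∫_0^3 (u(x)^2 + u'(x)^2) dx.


||u||_{H^1}^2 = 211278/35

The H^1 norm (squared) on an interval (0, L) is
  ||u||_{H^1}^2 = ∫_0^L u(x)^2 dx + ∫_0^L u'(x)^2 dx.
Compute u'(x) = 6*x**2 + 4*x + 2.
Then u(x)^2 = 4*x**6 + 8*x**5 + 12*x**4 + 4*x**3 - 4*x + 1 and u'(x)^2 = 36*x**4 + 48*x**3 + 40*x**2 + 16*x + 4.
Integrate each monomial from 0 to 3 using ∫_0^3 c·x^n dx = c·3^(n+1)/(n+1):
  ∫_0^3 u(x)^2 dx = ∫_0^3 (4*x^6 + 8*x^5 + 12*x^4 + 4*x^3 - 4*x + 1) dx. Term by term:
    ∫_0^3 4*x^6 dx = 8748/7;  ∫_0^3 8*x^5 dx = 972;  ∫_0^3 12*x^4 dx = 2916/5;
    ∫_0^3 4*x^3 dx = 81;  ∫_0^3 -4*x dx = -18;  ∫_0^3 1 dx = 3.
  Sum: 8748/7 + 972 + 2916/5 + 81 − 18 + 3 = 100482/35.
  ∫_0^3 u'(x)^2 dx = ∫_0^3 (36*x^4 + 48*x^3 + 40*x^2 + 16*x + 4) dx. Term by term:
    ∫_0^3 36*x^4 dx = 8748/5;  ∫_0^3 48*x^3 dx = 972;  ∫_0^3 40*x^2 dx = 360;
    ∫_0^3 16*x dx = 72;  ∫_0^3 4 dx = 12.
  Sum: 8748/5 + 972 + 360 + 72 + 12 = 15828/5.
Adding: ||u||_{H^1}^2 = 100482/35 + 15828/5 = 211278/35.


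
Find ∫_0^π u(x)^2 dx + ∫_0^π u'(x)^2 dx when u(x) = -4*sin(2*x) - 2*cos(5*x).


||u||_{H^1(0,π)}^2 = -1664/21 + 92*π

u'(x) = 10*sin(5*x) - 8*cos(2*x).
Expand u² and (u')² and integrate term by term on (0, π), using: for integers n ≥ 1, ∫_0^π sin²(nx) dx = ∫_0^π cos²(nx) dx = π/2; for n ≠ n', ∫_0^π sin(nx)sin(n'x) dx = ∫_0^π cos(nx)cos(n'x) dx = 0; and by product-to-sum, ∫_0^π sin(nx)cos(n'x) dx = ½∫_0^π [sin((n+n')x) + sin((n−n')x)] dx, which is 0 when n+n' is even and 2n/(n²−n'²) when n+n' is odd (it need not vanish on (0, π)).
  u² squared terms: (-4)²·∫sin(2x)² dx = 16·π/2 = 8*π;  (-2)²·∫cos(5x)² dx = 4·π/2 = 2*π.
  u² cross terms: 2·(-4)·(-2)·∫sin(2x)·cos(5x) dx = 16·(-4/21) = -64/21.
  So ∫_0^π u² dx = 8*π + 2*π − 64/21 = -64/21 + 10*π.
  (u')² squared terms: (-8)²·∫cos(2x)² dx = 64·π/2 = 32*π;  (10)²·∫sin(5x)² dx = 100·π/2 = 50*π.
  (u')² cross terms: 2·(-8)·(10)·∫cos(2x)·sin(5x) dx = -160·(10/21) = -1600/21.
  So ∫_0^π (u')² dx = 32*π + 50*π − 1600/21 = -1600/21 + 82*π.
||u||_{H^1}^2 = (-64/21 + 10*π) + (-1600/21 + 82*π) = -1664/21 + 92*π.


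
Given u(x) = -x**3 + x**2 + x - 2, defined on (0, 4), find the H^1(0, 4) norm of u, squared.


||u||_{H^1}^2 = 75004/35

The H^1 norm (squared) on an interval (0, L) is
  ||u||_{H^1}^2 = ∫_0^L u(x)^2 dx + ∫_0^L u'(x)^2 dx.
Compute u'(x) = -3*x**2 + 2*x + 1.
Then u(x)^2 = x**6 - 2*x**5 - x**4 + 6*x**3 - 3*x**2 - 4*x + 4 and u'(x)^2 = 9*x**4 - 12*x**3 - 2*x**2 + 4*x + 1.
Integrate each monomial from 0 to 4 using ∫_0^4 c·x^n dx = c·4^(n+1)/(n+1):
  ∫_0^4 u(x)^2 dx = ∫_0^4 (x^6 - 2*x^5 - x^4 + 6*x^3 - 3*x^2 - 4*x + 4) dx. Term by term:
    ∫_0^4 x^6 dx = 16384/7;  ∫_0^4 -2*x^5 dx = -4096/3;  ∫_0^4 -x^4 dx = -1024/5;
    ∫_0^4 6*x^3 dx = 384;  ∫_0^4 -3*x^2 dx = -64;  ∫_0^4 -4*x dx = -32;
    ∫_0^4 4 dx = 16.
  Sum: 16384/7 − 4096/3 − 1024/5 + 384 − 64 − 32 + 16 = 112816/105.
  ∫_0^4 u'(x)^2 dx = ∫_0^4 (9*x^4 - 12*x^3 - 2*x^2 + 4*x + 1) dx. Term by term:
    ∫_0^4 9*x^4 dx = 9216/5;  ∫_0^4 -12*x^3 dx = -768;  ∫_0^4 -2*x^2 dx = -128/3;
    ∫_0^4 4*x dx = 32;  ∫_0^4 1 dx = 4.
  Sum: 9216/5 − 768 − 128/3 + 32 + 4 = 16028/15.
Adding: ||u||_{H^1}^2 = 112816/105 + 16028/15 = 75004/35.


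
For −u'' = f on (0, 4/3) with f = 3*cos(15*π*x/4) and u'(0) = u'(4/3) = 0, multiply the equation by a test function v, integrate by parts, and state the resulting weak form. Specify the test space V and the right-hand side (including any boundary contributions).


V = H^1(0, 4/3) (no boundary constraint on v; u is determined up to an additive constant); weak form: ∫_0^4/3 u'v' dx = ∫_0^4/3 (3*cos(15*π*x/4)) v dx for all v ∈ V.

Multiply both sides by a test function v and integrate from 0 to 4/3:
  ∫_0^4/3 −u''(x) v(x) dx = ∫_0^4/3 f(x) v(x) dx.
Integrate the LHS by parts once:
  ∫_0^4/3 −u'' v dx = −[u'(x) v(x)]_0^4/3 + ∫_0^4/3 u'(x) v'(x) dx.
Thus ∫_0^4/3 u'(x) v'(x) dx = ∫_0^4/3 f(x) v(x) dx + [u'(x) v(x)]_0^4/3.
Choose V so that boundary terms are either known or forced to vanish.
u has homogeneous Neumann: u'(0) = u'(4/3) = 0. So [u' v]_0^4/3 = 0·v(4/3) − 0·v(0) = 0 for any v; take V = H^1(0, 4/3).
Weak formulation: find u (satisfying any essential BC) such that ∫_0^4/3 u'(x) v'(x) dx = ∫_0^4/3 f v dx for all v ∈ V (homogeneous Neumann, so boundary terms vanish).
Substituting f(x) = 3*cos(15*π*x/4), the right-hand side is ∫_0^4/3 (3*cos(15*π*x/4)) v dx.
Compatibility check (pure Neumann): taking v ≡ 1 ∈ V gives 0 = ∫_0^4/3 f dx + (0) − (0), i.e. ∫_0^4/3 f dx must equal u'(0) − u'(4/3) = 0. Indeed ∫_0^4/3 (3*cos(15*π*x/4)) dx = 0, so the data are compatible. The solution is then unique only up to an additive constant (fix it e.g. by requiring ∫_0^4/3 u dx = 0).


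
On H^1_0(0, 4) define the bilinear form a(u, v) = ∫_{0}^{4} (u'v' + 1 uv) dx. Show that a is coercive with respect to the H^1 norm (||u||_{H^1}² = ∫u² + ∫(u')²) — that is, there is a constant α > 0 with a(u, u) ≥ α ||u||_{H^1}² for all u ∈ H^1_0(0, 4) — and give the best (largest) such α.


α = 1

Coercivity of a(·,·) on H^1_0(0, 4) means a(u, u) ≥ α ||u||_{H^1}² for every u ∈ H^1_0.
The interval has length L = 4, and Poincaré/coercivity depend only on L. Here a(u, u) = ∫(u')² + (1)·∫u².
Here c = 1 ≥ 1, so a(u,u) = ∫(u')² + c∫u² ≥ ∫(u')² + ∫u² = ||u||_{H^1}², i.e. α = 1 works. No larger α is possible: a(u,u) ≥ α||u||_{H^1}² means (1−α)∫(u')² ≥ (α−c)∫u², and for the modes u_n = sin(nπ(x−x₀)/L) (x₀ the left endpoint) one has ∫u_n²/∫(u_n')² = (L/(nπ))² → 0, so a(u_n,u_n)/||u_n||_{H^1}² → 1. Hence the optimal constant is α = 1.
Therefore α = 1.


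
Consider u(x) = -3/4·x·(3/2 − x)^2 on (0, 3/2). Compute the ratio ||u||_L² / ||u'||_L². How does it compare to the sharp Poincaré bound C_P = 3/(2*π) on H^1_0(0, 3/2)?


||u||_L² / ||u'||_L² = 3*sqrt(14)/28 < C_P = 3/(2*π).

u(x) = -3/4·x·(3/2 − x)^2, so u'(x) = -9*x^2/4 + 9*x/2 - 27/16.
u(x) = -3/4·x·(3/2 − x)^2 vanishes at x = 0 and x = 3/2, so u ∈ H^1_0(0, 3/2). Differentiate via the product rule and integrate the resulting polynomials term by term.
  ∫_0^3/2 u² dx = ∫_0^3/2 (9*x^6/16 - 27*x^5/8 + 243*x^4/32 - 243*x^3/32 + 729*x^2/256) dx. Term by term:
    ∫_0^3/2 9*x^6/16 dx = 19683/14336;  ∫_0^3/2 -27*x^5/8 dx = -6561/1024;  ∫_0^3/2 243*x^4/32 dx = 59049/5120;
    ∫_0^3/2 -243*x^3/32 dx = -19683/2048;  ∫_0^3/2 729*x^2/256 dx = 6561/2048.
  Sum: 19683/14336 − 6561/1024 + 59049/5120 − 19683/2048 + 6561/2048 = 6561/71680.
  ∫_0^3/2 (u')² dx = ∫_0^3/2 (81*x^4/16 - 81*x^3/4 + 891*x^2/32 - 243*x/16 + 729/256) dx. Term by term:
    ∫_0^3/2 81*x^4/16 dx = 19683/2560;  ∫_0^3/2 -81*x^3/4 dx = -6561/256;  ∫_0^3/2 891*x^2/32 dx = 8019/256;
    ∫_0^3/2 -243*x/16 dx = -2187/128;  ∫_0^3/2 729/256 dx = 2187/512.
  Sum: 19683/2560 − 6561/256 + 8019/256 − 2187/128 + 2187/512 = 729/1280.
∫_0^3/2 u² dx = 6561/71680, so ||u||_L² = 81*sqrt(70)/2240.
∫_0^3/2 (u')² dx = 729/1280, so ||u'||_L² = 27*sqrt(5)/80.
Ratio ||u||_L² / ||u'||_L² = 3*sqrt(14)/28.
Sharp Poincaré constant on H^1_0(0, 3/2) is C_P = L/π = 3/(2*π), achieved by sin(2*π/3·x).
A polynomial bump cannot attain the sharp Poincaré constant (only the first sine eigenfunction does), so the ratio is strictly less than C_P, consistent with ||u||_L² ≤ C_P ||u'||_L².


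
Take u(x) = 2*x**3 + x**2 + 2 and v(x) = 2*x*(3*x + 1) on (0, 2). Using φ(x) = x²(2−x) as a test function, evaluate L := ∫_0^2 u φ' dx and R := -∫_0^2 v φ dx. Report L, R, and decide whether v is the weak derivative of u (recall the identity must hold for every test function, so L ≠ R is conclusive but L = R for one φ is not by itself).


LHS = -16, RHS = -16. Yes, v = u' weakly.

u(x) = 2*x**3 + x**2 + 2, classical derivative u'(x) = 6*x**2 + 2*x.
φ(x) = x²(2−x), so φ'(x) = x*(4 - 3*x).
Note φ(0) = φ(2) = 0, so the boundary term u·φ vanishes.
LHS = ∫_0^2 u(x) φ'(x) dx = ∫_0^2 (-6*x^5 + 5*x^4 + 4*x^3 - 6*x^2 + 8*x) dx. Term by term:
  ∫_0^2 -6*x^5 dx = -64;  ∫_0^2 5*x^4 dx = 32;  ∫_0^2 4*x^3 dx = 16;
  ∫_0^2 -6*x^2 dx = -16;  ∫_0^2 8*x dx = 16.
Sum: -64 + 32 + 16 − 16 + 16 = -16.
So LHS = -16.
∫_0^2 v(x) φ(x) dx = ∫_0^2 (-6*x^5 + 10*x^4 + 4*x^3) dx. Term by term:
  ∫_0^2 -6*x^5 dx = -64;  ∫_0^2 10*x^4 dx = 64;  ∫_0^2 4*x^3 dx = 16.
Sum: -64 + 64 + 16 = 16.
So RHS = -∫_0^2 v(x) φ(x) dx = -16.
LHS = RHS, so the identity holds for this test φ.
Moreover u is smooth here and v(x) = u'(x) = 6*x**2 + 2*x pointwise, so the identity holds for every test function. Hence v is the weak derivative of u.


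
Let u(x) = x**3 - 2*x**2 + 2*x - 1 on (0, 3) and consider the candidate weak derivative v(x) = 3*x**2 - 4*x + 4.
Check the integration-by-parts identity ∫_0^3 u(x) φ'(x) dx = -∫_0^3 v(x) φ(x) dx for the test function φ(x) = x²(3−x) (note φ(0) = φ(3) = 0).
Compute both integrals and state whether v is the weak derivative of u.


LHS = -189/5, RHS = -513/10. No, v is not the weak derivative of u.

u(x) = x**3 - 2*x**2 + 2*x - 1, classical derivative u'(x) = 3*x**2 - 4*x + 2.
φ(x) = x²(3−x), so φ'(x) = 3*x*(2 - x).
Note φ(0) = φ(3) = 0, so the boundary term u·φ vanishes.
LHS = ∫_0^3 u(x) φ'(x) dx = ∫_0^3 (-3*x^5 + 12*x^4 - 18*x^3 + 15*x^2 - 6*x) dx. Term by term:
  ∫_0^3 -3*x^5 dx = -729/2;  ∫_0^3 12*x^4 dx = 2916/5;  ∫_0^3 -18*x^3 dx = -729/2;
  ∫_0^3 15*x^2 dx = 135;  ∫_0^3 -6*x dx = -27.
Sum: -729/2 + 2916/5 − 729/2 + 135 − 27 = -189/5.
So LHS = -189/5.
∫_0^3 v(x) φ(x) dx = ∫_0^3 (-3*x^5 + 13*x^4 - 16*x^3 + 12*x^2) dx. Term by term:
  ∫_0^3 -3*x^5 dx = -729/2;  ∫_0^3 13*x^4 dx = 3159/5;  ∫_0^3 -16*x^3 dx = -324;
  ∫_0^3 12*x^2 dx = 108.
Sum: -729/2 + 3159/5 − 324 + 108 = 513/10.
So RHS = -∫_0^3 v(x) φ(x) dx = -513/10.
LHS − RHS = 27/2 ≠ 0, so the identity fails.
(For a valid weak derivative the identity must hold for EVERY test function, in particular this one. The failure shows v is NOT the weak derivative of u.)
Correct weak derivative would be u'(x) = 3*x**2 - 4*x + 2.


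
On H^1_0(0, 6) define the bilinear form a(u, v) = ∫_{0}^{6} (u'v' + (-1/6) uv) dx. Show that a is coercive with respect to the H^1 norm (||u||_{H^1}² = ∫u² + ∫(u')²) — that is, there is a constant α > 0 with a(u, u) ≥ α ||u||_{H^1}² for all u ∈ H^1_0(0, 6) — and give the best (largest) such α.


α = (-6 + π^2)/(π^2 + 36)

Coercivity of a(·,·) on H^1_0(0, 6) means a(u, u) ≥ α ||u||_{H^1}² for every u ∈ H^1_0.
The interval has length L = 6, and Poincaré/coercivity depend only on L. Here a(u, u) = ∫(u')² + (-1/6)·∫u².
Here c = -1/6 < 0 with |c| < (π/L)² = π^2/36, so coercivity still holds. The condition a(u,u) ≥ α||u||_{H^1}² reads (1−α)∫(u')² ≥ (α−c)∫u². Any admissible α is ≤ 1 (rapidly oscillating u have ∫u²/∫(u')² → 0), and α = 1 would force 0 ≥ (1−c)∫u², impossible since c < 1; so 1−α > 0. By the sharp Poincaré inequality on H^1_0 of an interval of length L, ∫(u')² ≥ (π/L)²∫u² with equality for the first sine mode sin(π(x−x₀)/L) (x₀ the left endpoint), so the inequality holds for all u iff (1−α)(π/L)² ≥ α − c, i.e. α ≤ ((π/L)² + c)/((π/L)² + 1) = (1 + c(L/π)²)/(1 + (L/π)²). (Direct route, valid since c ≤ 0: Poincaré gives c∫u² ≥ c(L/π)²∫(u')², so a(u,u) ≥ (1 + c(L/π)²)∫(u')², while ||u||_{H^1}² ≤ (1 + (L/π)²)∫(u')²; dividing yields the same α.) With (π/L)² = π^2/36 and c = -1/6, the largest admissible constant is α = ((π/L)² + c)/((π/L)² + 1).
Simplifying, α = (-6 + π^2)/(π^2 + 36).


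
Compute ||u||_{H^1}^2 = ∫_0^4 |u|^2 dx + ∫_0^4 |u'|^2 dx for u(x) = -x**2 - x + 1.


||u||_{H^1}^2 = 2104/5

The H^1 norm (squared) on an interval (0, L) is
  ||u||_{H^1}^2 = ∫_0^L u(x)^2 dx + ∫_0^L u'(x)^2 dx.
Compute u'(x) = -2*x - 1.
Then u(x)^2 = x**4 + 2*x**3 - x**2 - 2*x + 1 and u'(x)^2 = 4*x**2 + 4*x + 1.
Integrate each monomial from 0 to 4 using ∫_0^4 c·x^n dx = c·4^(n+1)/(n+1):
  ∫_0^4 u(x)^2 dx = ∫_0^4 (x^4 + 2*x^3 - x^2 - 2*x + 1) dx. Term by term:
    ∫_0^4 x^4 dx = 1024/5;  ∫_0^4 2*x^3 dx = 128;  ∫_0^4 -x^2 dx = -64/3;
    ∫_0^4 -2*x dx = -16;  ∫_0^4 1 dx = 4.
  Sum: 1024/5 + 128 − 64/3 − 16 + 4 = 4492/15.
  ∫_0^4 u'(x)^2 dx = ∫_0^4 (4*x^2 + 4*x + 1) dx. Term by term:
    ∫_0^4 4*x^2 dx = 256/3;  ∫_0^4 4*x dx = 32;  ∫_0^4 1 dx = 4.
  Sum: 256/3 + 32 + 4 = 364/3.
Adding: ||u||_{H^1}^2 = 4492/15 + 364/3 = 2104/5.


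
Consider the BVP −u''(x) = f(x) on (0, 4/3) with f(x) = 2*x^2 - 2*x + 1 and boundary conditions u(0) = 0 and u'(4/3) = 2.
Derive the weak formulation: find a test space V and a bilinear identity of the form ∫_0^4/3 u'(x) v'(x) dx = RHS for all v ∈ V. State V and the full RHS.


V = {v ∈ H^1(0, 4/3) : v(0) = 0} (test functions vanish at x = 0 where u is specified); weak form: ∫_0^4/3 u'v' dx = ∫_0^4/3 (2*x^2 - 2*x + 1) v dx + 2·v(4/3) for all v ∈ V.

Multiply both sides by a test function v and integrate from 0 to 4/3:
  ∫_0^4/3 −u''(x) v(x) dx = ∫_0^4/3 f(x) v(x) dx.
Integrate the LHS by parts once:
  ∫_0^4/3 −u'' v dx = −[u'(x) v(x)]_0^4/3 + ∫_0^4/3 u'(x) v'(x) dx.
Thus ∫_0^4/3 u'(x) v'(x) dx = ∫_0^4/3 f(x) v(x) dx + [u'(x) v(x)]_0^4/3.
Choose V so that boundary terms are either known or forced to vanish.
Mixed BC: u(0) = 0 (Dirichlet) and u'(4/3) = 2 (Neumann). Define V = {v ∈ H^1(0, 4/3) : v(0) = 0}. Then [u' v]_0^4/3 = u'(4/3)·v(4/3) − u'(0)·0 = 2·v(4/3).
Weak formulation: find u (satisfying any essential BC) such that ∫_0^4/3 u'(x) v'(x) dx = ∫_0^4/3 f v dx + 2·v(4/3) for all v ∈ V (Dirichlet at 0 absorbed into V; Neumann datum at x = 4/3 contributes the boundary term).
Substituting f(x) = 2*x^2 - 2*x + 1, the right-hand side is ∫_0^4/3 (2*x^2 - 2*x + 1) v dx + 2·v(4/3).


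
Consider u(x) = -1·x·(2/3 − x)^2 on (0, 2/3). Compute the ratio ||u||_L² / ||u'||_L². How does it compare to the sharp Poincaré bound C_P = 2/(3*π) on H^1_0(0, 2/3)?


||u||_L² / ||u'||_L² = sqrt(14)/21 < C_P = 2/(3*π).

u(x) = -1·x·(2/3 − x)^2, so u'(x) = (2 - 9*x)*(3*x - 2)/9.
u(x) = -1·x·(2/3 − x)^2 vanishes at x = 0 and x = 2/3, so u ∈ H^1_0(0, 2/3). Differentiate via the product rule and integrate the resulting polynomials term by term.
  ∫_0^2/3 u² dx = ∫_0^2/3 (x^6 - 8*x^5/3 + 8*x^4/3 - 32*x^3/27 + 16*x^2/81) dx. Term by term:
    ∫_0^2/3 x^6 dx = 128/15309;  ∫_0^2/3 -8*x^5/3 dx = -256/6561;  ∫_0^2/3 8*x^4/3 dx = 256/3645;
    ∫_0^2/3 -32*x^3/27 dx = -128/2187;  ∫_0^2/3 16*x^2/81 dx = 128/6561.
  Sum: 128/15309 − 256/6561 + 256/3645 − 128/2187 + 128/6561 = 128/229635.
  ∫_0^2/3 (u')² dx = ∫_0^2/3 (9*x^4 - 16*x^3 + 88*x^2/9 - 64*x/27 + 16/81) dx. Term by term:
    ∫_0^2/3 9*x^4 dx = 32/135;  ∫_0^2/3 -16*x^3 dx = -64/81;  ∫_0^2/3 88*x^2/9 dx = 704/729;
    ∫_0^2/3 -64*x/27 dx = -128/243;  ∫_0^2/3 16/81 dx = 32/243.
  Sum: 32/135 − 64/81 + 704/729 − 128/243 + 32/243 = 64/3645.
∫_0^2/3 u² dx = 128/229635, so ||u||_L² = 8*sqrt(70)/2835.
∫_0^2/3 (u')² dx = 64/3645, so ||u'||_L² = 8*sqrt(5)/135.
Ratio ||u||_L² / ||u'||_L² = sqrt(14)/21.
Sharp Poincaré constant on H^1_0(0, 2/3) is C_P = L/π = 2/(3*π), achieved by sin(3*π/2·x).
A polynomial bump cannot attain the sharp Poincaré constant (only the first sine eigenfunction does), so the ratio is strictly less than C_P, consistent with ||u||_L² ≤ C_P ||u'||_L².


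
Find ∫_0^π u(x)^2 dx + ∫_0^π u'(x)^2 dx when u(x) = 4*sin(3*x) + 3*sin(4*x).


||u||_{H^1(0,π)}^2 = 313*π/2

u'(x) = 12*cos(3*x) + 12*cos(4*x).
Expand u² and (u')² and integrate term by term on (0, π), using: for integers n ≥ 1, ∫_0^π sin²(nx) dx = ∫_0^π cos²(nx) dx = π/2; for n ≠ n', ∫_0^π sin(nx)sin(n'x) dx = ∫_0^π cos(nx)cos(n'x) dx = 0; and by product-to-sum, ∫_0^π sin(nx)cos(n'x) dx = ½∫_0^π [sin((n+n')x) + sin((n−n')x)] dx, which is 0 when n+n' is even and 2n/(n²−n'²) when n+n' is odd (it need not vanish on (0, π)).
  u² squared terms: (3)²·∫sin(4x)² dx = 9·π/2 = 9*π/2;  (4)²·∫sin(3x)² dx = 16·π/2 = 8*π.
  u² cross terms: 2·(3)·(4)·∫sin(4x)·sin(3x) dx = 24·(0) = 0.
  So ∫_0^π u² dx = 9*π/2 + 8*π + 0 = 25*π/2.
  (u')² squared terms: (12)²·∫cos(3x)² dx = 144·π/2 = 72*π;  (12)²·∫cos(4x)² dx = 144·π/2 = 72*π.
  (u')² cross terms: 2·(12)·(12)·∫cos(3x)·cos(4x) dx = 288·(0) = 0.
  So ∫_0^π (u')² dx = 72*π + 72*π + 0 = 144*π.
||u||_{H^1}^2 = (25*π/2) + (144*π) = 313*π/2.


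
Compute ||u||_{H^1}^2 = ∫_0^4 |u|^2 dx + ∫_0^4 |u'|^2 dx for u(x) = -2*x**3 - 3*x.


||u||_{H^1}^2 = 706604/35

The H^1 norm (squared) on an interval (0, L) is
  ||u||_{H^1}^2 = ∫_0^L u(x)^2 dx + ∫_0^L u'(x)^2 dx.
Compute u'(x) = -6*x**2 - 3.
Then u(x)^2 = 4*x**6 + 12*x**4 + 9*x**2 and u'(x)^2 = 36*x**4 + 36*x**2 + 9.
Integrate each monomial from 0 to 4 using ∫_0^4 c·x^n dx = c·4^(n+1)/(n+1):
  ∫_0^4 u(x)^2 dx = ∫_0^4 (4*x^6 + 12*x^4 + 9*x^2) dx. Term by term:
    ∫_0^4 4*x^6 dx = 65536/7;  ∫_0^4 12*x^4 dx = 12288/5;  ∫_0^4 9*x^2 dx = 192.
  Sum: 65536/7 + 12288/5 + 192 = 420416/35.
  ∫_0^4 u'(x)^2 dx = ∫_0^4 (36*x^4 + 36*x^2 + 9) dx. Term by term:
    ∫_0^4 36*x^4 dx = 36864/5;  ∫_0^4 36*x^2 dx = 768;  ∫_0^4 9 dx = 36.
  Sum: 36864/5 + 768 + 36 = 40884/5.
Adding: ||u||_{H^1}^2 = 420416/35 + 40884/5 = 706604/35.


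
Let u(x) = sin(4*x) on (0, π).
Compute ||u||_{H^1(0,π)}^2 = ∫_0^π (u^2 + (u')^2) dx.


||u||_{H^1(0,π)}^2 = 17*π/2

u'(x) = 4*cos(4*x).
Expand u² and (u')² and integrate term by term on (0, π), using: for integers n ≥ 1, ∫_0^π sin²(nx) dx = ∫_0^π cos²(nx) dx = π/2; for n ≠ n', ∫_0^π sin(nx)sin(n'x) dx = ∫_0^π cos(nx)cos(n'x) dx = 0; and by product-to-sum, ∫_0^π sin(nx)cos(n'x) dx = ½∫_0^π [sin((n+n')x) + sin((n−n')x)] dx, which is 0 when n+n' is even and 2n/(n²−n'²) when n+n' is odd (it need not vanish on (0, π)).
  u² squared terms: (1)²·∫sin(4x)² dx = 1·π/2 = π/2.
  So ∫_0^π u² dx = π/2.
  (u')² squared terms: (4)²·∫cos(4x)² dx = 16·π/2 = 8*π.
  So ∫_0^π (u')² dx = 8*π.
||u||_{H^1}^2 = (π/2) + (8*π) = 17*π/2.


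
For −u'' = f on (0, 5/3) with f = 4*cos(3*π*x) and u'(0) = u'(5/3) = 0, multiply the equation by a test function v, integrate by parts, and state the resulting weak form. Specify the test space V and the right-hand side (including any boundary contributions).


V = H^1(0, 5/3) (no boundary constraint on v; u is determined up to an additive constant); weak form: ∫_0^5/3 u'v' dx = ∫_0^5/3 (4*cos(3*π*x)) v dx for all v ∈ V.

Multiply both sides by a test function v and integrate from 0 to 5/3:
  ∫_0^5/3 −u''(x) v(x) dx = ∫_0^5/3 f(x) v(x) dx.
Integrate the LHS by parts once:
  ∫_0^5/3 −u'' v dx = −[u'(x) v(x)]_0^5/3 + ∫_0^5/3 u'(x) v'(x) dx.
Thus ∫_0^5/3 u'(x) v'(x) dx = ∫_0^5/3 f(x) v(x) dx + [u'(x) v(x)]_0^5/3.
Choose V so that boundary terms are either known or forced to vanish.
u has homogeneous Neumann: u'(0) = u'(5/3) = 0. So [u' v]_0^5/3 = 0·v(5/3) − 0·v(0) = 0 for any v; take V = H^1(0, 5/3).
Weak formulation: find u (satisfying any essential BC) such that ∫_0^5/3 u'(x) v'(x) dx = ∫_0^5/3 f v dx for all v ∈ V (homogeneous Neumann, so boundary terms vanish).
Substituting f(x) = 4*cos(3*π*x), the right-hand side is ∫_0^5/3 (4*cos(3*π*x)) v dx.
Compatibility check (pure Neumann): taking v ≡ 1 ∈ V gives 0 = ∫_0^5/3 f dx + (0) − (0), i.e. ∫_0^5/3 f dx must equal u'(0) − u'(5/3) = 0. Indeed ∫_0^5/3 (4*cos(3*π*x)) dx = 0, so the data are compatible. The solution is then unique only up to an additive constant (fix it e.g. by requiring ∫_0^5/3 u dx = 0).


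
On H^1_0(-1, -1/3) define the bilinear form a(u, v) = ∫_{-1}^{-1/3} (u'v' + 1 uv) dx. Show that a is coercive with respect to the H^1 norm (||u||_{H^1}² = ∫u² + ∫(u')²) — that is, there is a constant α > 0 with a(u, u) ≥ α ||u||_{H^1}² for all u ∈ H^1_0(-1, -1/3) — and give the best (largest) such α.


α = 1

Coercivity of a(·,·) on H^1_0(-1, -1/3) means a(u, u) ≥ α ||u||_{H^1}² for every u ∈ H^1_0.
The interval has length L = 2/3, and Poincaré/coercivity depend only on L. Here a(u, u) = ∫(u')² + (1)·∫u².
Here c = 1 ≥ 1, so a(u,u) = ∫(u')² + c∫u² ≥ ∫(u')² + ∫u² = ||u||_{H^1}², i.e. α = 1 works. No larger α is possible: a(u,u) ≥ α||u||_{H^1}² means (1−α)∫(u')² ≥ (α−c)∫u², and for the modes u_n = sin(nπ(x−x₀)/L) (x₀ the left endpoint) one has ∫u_n²/∫(u_n')² = (L/(nπ))² → 0, so a(u_n,u_n)/||u_n||_{H^1}² → 1. Hence the optimal constant is α = 1.
Therefore α = 1.


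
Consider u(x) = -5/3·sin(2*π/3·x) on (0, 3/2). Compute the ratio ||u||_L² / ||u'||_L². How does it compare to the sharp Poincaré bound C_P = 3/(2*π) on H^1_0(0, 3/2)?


||u||_L² / ||u'||_L² = 3/(2*π) = C_P.

u(x) = -5/3·sin(2*π/3·x), so u'(x) = -10*π*cos(2*π*x/3)/9.
Writing u(x) = A·sin(kπx/L) with A = -5/3 and k = 1, use ∫_0^L sin²(kπx/L) dx = L/2 and ∫_0^L cos²(kπx/L) dx = L/2.
u² = 25/9·sin²(2*π/3·x) and (u')² = 100*π^2/81·cos²(2*π/3·x), and each of sin², cos² integrates to L/2 = 3/4 over (0, 3/2).
∫_0^3/2 u² dx = 25/12, so ||u||_L² = 5*sqrt(3)/6.
∫_0^3/2 (u')² dx = 25*π^2/27, so ||u'||_L² = 5*sqrt(3)*π/9.
Ratio ||u||_L² / ||u'||_L² = 3/(2*π).
Sharp Poincaré constant on H^1_0(0, 3/2) is C_P = L/π = 3/(2*π), achieved by sin(2*π/3·x).
This is the k = 1 eigenfunction (up to amplitude), so the ratio equals the sharp Poincaré constant exactly.


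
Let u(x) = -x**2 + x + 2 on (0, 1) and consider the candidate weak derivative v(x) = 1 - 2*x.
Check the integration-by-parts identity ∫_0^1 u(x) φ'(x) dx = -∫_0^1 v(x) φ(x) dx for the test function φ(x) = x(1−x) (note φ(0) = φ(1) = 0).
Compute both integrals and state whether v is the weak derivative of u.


LHS = 0, RHS = 0. Yes, v = u' weakly.

u(x) = -x**2 + x + 2, classical derivative u'(x) = 1 - 2*x.
φ(x) = x(1−x), so φ'(x) = 1 - 2*x.
Note φ(0) = φ(1) = 0, so the boundary term u·φ vanishes.
LHS = ∫_0^1 u(x) φ'(x) dx = ∫_0^1 (2*x^3 - 3*x^2 - 3*x + 2) dx. Term by term:
  ∫_0^1 2*x^3 dx = 1/2;  ∫_0^1 -3*x^2 dx = -1;  ∫_0^1 -3*x dx = -3/2;
  ∫_0^1 2 dx = 2.
Sum: 1/2 − 1 − 3/2 + 2 = 0.
So LHS = 0.
∫_0^1 v(x) φ(x) dx = ∫_0^1 (2*x^3 - 3*x^2 + x) dx. Term by term:
  ∫_0^1 2*x^3 dx = 1/2;  ∫_0^1 -3*x^2 dx = -1;  ∫_0^1 x dx = 1/2.
Sum: 1/2 − 1 + 1/2 = 0.
So RHS = -∫_0^1 v(x) φ(x) dx = 0.
LHS = RHS, so the identity holds for this test φ.
Moreover u is smooth here and v(x) = u'(x) = 1 - 2*x pointwise, so the identity holds for every test function. Hence v is the weak derivative of u.


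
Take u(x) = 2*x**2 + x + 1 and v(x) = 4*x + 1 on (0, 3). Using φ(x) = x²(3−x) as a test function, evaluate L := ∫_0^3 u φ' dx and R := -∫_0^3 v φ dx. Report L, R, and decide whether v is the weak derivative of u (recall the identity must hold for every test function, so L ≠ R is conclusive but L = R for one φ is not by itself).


LHS = -1107/20, RHS = -1107/20. Yes, v = u' weakly.

u(x) = 2*x**2 + x + 1, classical derivative u'(x) = 4*x + 1.
φ(x) = x²(3−x), so φ'(x) = 3*x*(2 - x).
Note φ(0) = φ(3) = 0, so the boundary term u·φ vanishes.
LHS = ∫_0^3 u(x) φ'(x) dx = ∫_0^3 (-6*x^4 + 9*x^3 + 3*x^2 + 6*x) dx. Term by term:
  ∫_0^3 -6*x^4 dx = -1458/5;  ∫_0^3 9*x^3 dx = 729/4;  ∫_0^3 3*x^2 dx = 27;
  ∫_0^3 6*x dx = 27.
Sum: -1458/5 + 729/4 + 27 + 27 = -1107/20.
So LHS = -1107/20.
∫_0^3 v(x) φ(x) dx = ∫_0^3 (-4*x^4 + 11*x^3 + 3*x^2) dx. Term by term:
  ∫_0^3 -4*x^4 dx = -972/5;  ∫_0^3 11*x^3 dx = 891/4;  ∫_0^3 3*x^2 dx = 27.
Sum: -972/5 + 891/4 + 27 = 1107/20.
So RHS = -∫_0^3 v(x) φ(x) dx = -1107/20.
LHS = RHS, so the identity holds for this test φ.
Moreover u is smooth here and v(x) = u'(x) = 4*x + 1 pointwise, so the identity holds for every test function. Hence v is the weak derivative of u.


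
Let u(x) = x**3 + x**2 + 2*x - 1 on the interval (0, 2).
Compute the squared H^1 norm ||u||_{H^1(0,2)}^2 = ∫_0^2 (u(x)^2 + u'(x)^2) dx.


||u||_{H^1}^2 = 26378/105

The H^1 norm (squared) on an interval (0, L) is
  ||u||_{H^1}^2 = ∫_0^L u(x)^2 dx + ∫_0^L u'(x)^2 dx.
Compute u'(x) = 3*x**2 + 2*x + 2.
Then u(x)^2 = x**6 + 2*x**5 + 5*x**4 + 2*x**3 + 2*x**2 - 4*x + 1 and u'(x)^2 = 9*x**4 + 12*x**3 + 16*x**2 + 8*x + 4.
Integrate each monomial from 0 to 2 using ∫_0^2 c·x^n dx = c·2^(n+1)/(n+1):
  ∫_0^2 u(x)^2 dx = ∫_0^2 (x^6 + 2*x^5 + 5*x^4 + 2*x^3 + 2*x^2 - 4*x + 1) dx. Term by term:
    ∫_0^2 x^6 dx = 128/7;  ∫_0^2 2*x^5 dx = 64/3;  ∫_0^2 5*x^4 dx = 32;
    ∫_0^2 2*x^3 dx = 8;  ∫_0^2 2*x^2 dx = 16/3;  ∫_0^2 -4*x dx = -8;
    ∫_0^2 1 dx = 2.
  Sum: 128/7 + 64/3 + 32 + 8 + 16/3 − 8 + 2 = 1658/21.
  ∫_0^2 u'(x)^2 dx = ∫_0^2 (9*x^4 + 12*x^3 + 16*x^2 + 8*x + 4) dx. Term by term:
    ∫_0^2 9*x^4 dx = 288/5;  ∫_0^2 12*x^3 dx = 48;  ∫_0^2 16*x^2 dx = 128/3;
    ∫_0^2 8*x dx = 16;  ∫_0^2 4 dx = 8.
  Sum: 288/5 + 48 + 128/3 + 16 + 8 = 2584/15.
Adding: ||u||_{H^1}^2 = 1658/21 + 2584/15 = 26378/105.


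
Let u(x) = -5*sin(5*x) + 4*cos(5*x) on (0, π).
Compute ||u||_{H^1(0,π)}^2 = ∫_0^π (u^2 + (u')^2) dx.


||u||_{H^1(0,π)}^2 = 533*π

u'(x) = -20*sin(5*x) - 25*cos(5*x).
Expand u² and (u')² and integrate term by term on (0, π), using: for integers n ≥ 1, ∫_0^π sin²(nx) dx = ∫_0^π cos²(nx) dx = π/2; for n ≠ n', ∫_0^π sin(nx)sin(n'x) dx = ∫_0^π cos(nx)cos(n'x) dx = 0; and by product-to-sum, ∫_0^π sin(nx)cos(n'x) dx = ½∫_0^π [sin((n+n')x) + sin((n−n')x)] dx, which is 0 when n+n' is even and 2n/(n²−n'²) when n+n' is odd (it need not vanish on (0, π)).
  u² squared terms: (-5)²·∫sin(5x)² dx = 25·π/2 = 25*π/2;  (4)²·∫cos(5x)² dx = 16·π/2 = 8*π.
  u² cross terms: 2·(-5)·(4)·∫sin(5x)·cos(5x) dx = -40·(0) = 0.
  So ∫_0^π u² dx = 25*π/2 + 8*π + 0 = 41*π/2.
  (u')² squared terms: (-25)²·∫cos(5x)² dx = 625·π/2 = 625*π/2;  (-20)²·∫sin(5x)² dx = 400·π/2 = 200*π.
  (u')² cross terms: 2·(-25)·(-20)·∫cos(5x)·sin(5x) dx = 1000·(0) = 0.
  So ∫_0^π (u')² dx = 625*π/2 + 200*π + 0 = 1025*π/2.
||u||_{H^1}^2 = (41*π/2) + (1025*π/2) = 533*π.


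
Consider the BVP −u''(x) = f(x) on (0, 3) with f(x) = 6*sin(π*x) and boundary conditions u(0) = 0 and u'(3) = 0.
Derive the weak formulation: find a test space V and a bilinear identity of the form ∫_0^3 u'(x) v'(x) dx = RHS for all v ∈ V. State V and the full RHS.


V = {v ∈ H^1(0, 3) : v(0) = 0} (test functions vanish at x = 0 where u is specified); weak form: ∫_0^3 u'v' dx = ∫_0^3 (6*sin(π*x)) v dx for all v ∈ V.

Multiply both sides by a test function v and integrate from 0 to 3:
  ∫_0^3 −u''(x) v(x) dx = ∫_0^3 f(x) v(x) dx.
Integrate the LHS by parts once:
  ∫_0^3 −u'' v dx = −[u'(x) v(x)]_0^3 + ∫_0^3 u'(x) v'(x) dx.
Thus ∫_0^3 u'(x) v'(x) dx = ∫_0^3 f(x) v(x) dx + [u'(x) v(x)]_0^3.
Choose V so that boundary terms are either known or forced to vanish.
Mixed BC: u(0) = 0 (Dirichlet) and u'(3) = 0 (Neumann). Define V = {v ∈ H^1(0, 3) : v(0) = 0}. Then [u' v]_0^3 = u'(3)·v(3) − u'(0)·0 = 0.
Weak formulation: find u (satisfying any essential BC) such that ∫_0^3 u'(x) v'(x) dx = ∫_0^3 f v dx for all v ∈ V (Dirichlet at 0 absorbed into V; the Neumann datum at x = 3 is zero, so no boundary term remains).
Substituting f(x) = 6*sin(π*x), the right-hand side is ∫_0^3 (6*sin(π*x)) v dx.


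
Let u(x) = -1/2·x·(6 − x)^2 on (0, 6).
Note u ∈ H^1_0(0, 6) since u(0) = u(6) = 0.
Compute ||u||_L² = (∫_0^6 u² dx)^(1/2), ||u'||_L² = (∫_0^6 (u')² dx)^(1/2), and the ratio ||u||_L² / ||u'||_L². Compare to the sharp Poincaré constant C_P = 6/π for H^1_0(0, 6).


||u||_L² / ||u'||_L² = 3*sqrt(14)/7 < C_P = 6/π.

u(x) = -1/2·x·(6 − x)^2, so u'(x) = 3*(2 - x)*(x/2 - 3).
u(x) = -1/2·x·(6 − x)^2 vanishes at x = 0 and x = 6, so u ∈ H^1_0(0, 6). Differentiate via the product rule and integrate the resulting polynomials term by term.
  ∫_0^6 u² dx = ∫_0^6 (x^6/4 - 6*x^5 + 54*x^4 - 216*x^3 + 324*x^2) dx. Term by term:
    ∫_0^6 x^6/4 dx = 69984/7;  ∫_0^6 -6*x^5 dx = -46656;  ∫_0^6 54*x^4 dx = 419904/5;
    ∫_0^6 -216*x^3 dx = -69984;  ∫_0^6 324*x^2 dx = 23328.
  Sum: 69984/7 − 46656 + 419904/5 − 69984 + 23328 = 23328/35.
  ∫_0^6 (u')² dx = ∫_0^6 (9*x^4/4 - 36*x^3 + 198*x^2 - 432*x + 324) dx. Term by term:
    ∫_0^6 9*x^4/4 dx = 17496/5;  ∫_0^6 -36*x^3 dx = -11664;  ∫_0^6 198*x^2 dx = 14256;
    ∫_0^6 -432*x dx = -7776;  ∫_0^6 324 dx = 1944.
  Sum: 17496/5 − 11664 + 14256 − 7776 + 1944 = 1296/5.
∫_0^6 u² dx = 23328/35, so ||u||_L² = 108*sqrt(70)/35.
∫_0^6 (u')² dx = 1296/5, so ||u'||_L² = 36*sqrt(5)/5.
Ratio ||u||_L² / ||u'||_L² = 3*sqrt(14)/7.
Sharp Poincaré constant on H^1_0(0, 6) is C_P = L/π = 6/π, achieved by sin(π/6·x).
A polynomial bump cannot attain the sharp Poincaré constant (only the first sine eigenfunction does), so the ratio is strictly less than C_P, consistent with ||u||_L² ≤ C_P ||u'||_L².
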